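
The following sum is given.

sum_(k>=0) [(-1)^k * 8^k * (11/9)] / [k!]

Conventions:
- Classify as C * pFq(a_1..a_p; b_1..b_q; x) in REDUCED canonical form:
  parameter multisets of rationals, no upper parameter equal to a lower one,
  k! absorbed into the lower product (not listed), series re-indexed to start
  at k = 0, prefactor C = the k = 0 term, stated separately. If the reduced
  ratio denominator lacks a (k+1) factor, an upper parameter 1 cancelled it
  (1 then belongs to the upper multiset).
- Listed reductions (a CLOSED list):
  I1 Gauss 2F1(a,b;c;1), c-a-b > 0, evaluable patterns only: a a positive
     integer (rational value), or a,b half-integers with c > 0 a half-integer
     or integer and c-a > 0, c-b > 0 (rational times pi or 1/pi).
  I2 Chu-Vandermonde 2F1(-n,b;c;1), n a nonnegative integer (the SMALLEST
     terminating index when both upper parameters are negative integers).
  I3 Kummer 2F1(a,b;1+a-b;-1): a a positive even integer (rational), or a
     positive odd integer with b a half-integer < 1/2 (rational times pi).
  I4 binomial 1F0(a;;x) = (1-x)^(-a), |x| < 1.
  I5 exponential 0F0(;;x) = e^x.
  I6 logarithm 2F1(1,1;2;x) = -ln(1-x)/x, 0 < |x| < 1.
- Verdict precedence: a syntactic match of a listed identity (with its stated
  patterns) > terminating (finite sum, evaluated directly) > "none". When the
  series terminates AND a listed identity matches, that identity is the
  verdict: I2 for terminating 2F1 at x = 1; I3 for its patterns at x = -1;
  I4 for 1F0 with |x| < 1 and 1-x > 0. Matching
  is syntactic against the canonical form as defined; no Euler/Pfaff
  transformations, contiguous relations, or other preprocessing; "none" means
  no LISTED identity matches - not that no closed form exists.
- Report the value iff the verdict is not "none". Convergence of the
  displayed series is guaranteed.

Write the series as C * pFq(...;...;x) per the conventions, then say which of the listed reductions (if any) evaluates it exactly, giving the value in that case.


Canonical form: C = 11/9 times 0F0 with upper {-}, lower {-}, x = -8. Verdict: the exponential series (I5) matches (the 0F0 exponential series at x = -8). Sum: (11/9) * e^(-8).

Key step: x = (-8) and the (-1)^k factor (prefactor 11/9) folds into the argument's sign.
Consecutive-term ratio: r(k) = (-8) * 1 / [(k+1)] - rational in k. x = (-8); t_0 = 11/9; negate the roots.


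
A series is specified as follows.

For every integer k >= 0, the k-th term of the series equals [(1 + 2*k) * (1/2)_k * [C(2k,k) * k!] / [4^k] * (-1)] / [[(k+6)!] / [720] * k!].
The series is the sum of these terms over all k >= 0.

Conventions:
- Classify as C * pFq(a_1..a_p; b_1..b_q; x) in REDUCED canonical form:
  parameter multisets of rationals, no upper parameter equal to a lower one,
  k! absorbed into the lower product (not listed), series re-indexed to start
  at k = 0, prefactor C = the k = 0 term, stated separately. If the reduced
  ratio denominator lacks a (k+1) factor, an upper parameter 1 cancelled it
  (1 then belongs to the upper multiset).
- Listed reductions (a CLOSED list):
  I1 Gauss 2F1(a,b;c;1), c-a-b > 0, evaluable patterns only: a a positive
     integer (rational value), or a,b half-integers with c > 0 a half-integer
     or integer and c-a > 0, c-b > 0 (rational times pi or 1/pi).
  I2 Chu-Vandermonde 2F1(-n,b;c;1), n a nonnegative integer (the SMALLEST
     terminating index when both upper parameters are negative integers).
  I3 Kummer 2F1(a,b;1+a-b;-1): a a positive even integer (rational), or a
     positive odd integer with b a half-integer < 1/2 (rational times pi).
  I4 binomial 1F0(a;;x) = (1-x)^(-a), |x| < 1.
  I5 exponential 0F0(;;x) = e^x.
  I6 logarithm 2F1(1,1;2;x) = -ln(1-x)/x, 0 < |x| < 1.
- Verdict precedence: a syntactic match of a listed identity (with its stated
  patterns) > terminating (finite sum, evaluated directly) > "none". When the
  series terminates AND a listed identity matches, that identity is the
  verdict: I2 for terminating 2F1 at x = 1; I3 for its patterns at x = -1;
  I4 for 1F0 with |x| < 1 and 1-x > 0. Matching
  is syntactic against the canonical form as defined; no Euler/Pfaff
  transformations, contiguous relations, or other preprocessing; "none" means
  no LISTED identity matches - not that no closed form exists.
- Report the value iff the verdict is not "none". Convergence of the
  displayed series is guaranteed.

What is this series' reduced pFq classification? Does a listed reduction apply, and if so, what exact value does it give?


Structural cue: with t_0 = -1, the (2k+1) factor (C = -1) shifts (1/2)_k to (3/2)_k.
Step ratio: r(k) = 1 * (k+1/2) (k+3/2) / [(k+7) (k+1)] - rational in k. x = 1; t_0 = -1; negate the roots.

Classification (C = -1): 2F1 with upper {1/2, 3/2}, lower {7}, argument x = 1. Verdict (x = 1): Gauss (I1, half-integer pattern) applies (x = 1; upper {1/2, 3/2} half-integers, c = 7 in the evaluable pattern). Sum: (-262144/72765) / pi.


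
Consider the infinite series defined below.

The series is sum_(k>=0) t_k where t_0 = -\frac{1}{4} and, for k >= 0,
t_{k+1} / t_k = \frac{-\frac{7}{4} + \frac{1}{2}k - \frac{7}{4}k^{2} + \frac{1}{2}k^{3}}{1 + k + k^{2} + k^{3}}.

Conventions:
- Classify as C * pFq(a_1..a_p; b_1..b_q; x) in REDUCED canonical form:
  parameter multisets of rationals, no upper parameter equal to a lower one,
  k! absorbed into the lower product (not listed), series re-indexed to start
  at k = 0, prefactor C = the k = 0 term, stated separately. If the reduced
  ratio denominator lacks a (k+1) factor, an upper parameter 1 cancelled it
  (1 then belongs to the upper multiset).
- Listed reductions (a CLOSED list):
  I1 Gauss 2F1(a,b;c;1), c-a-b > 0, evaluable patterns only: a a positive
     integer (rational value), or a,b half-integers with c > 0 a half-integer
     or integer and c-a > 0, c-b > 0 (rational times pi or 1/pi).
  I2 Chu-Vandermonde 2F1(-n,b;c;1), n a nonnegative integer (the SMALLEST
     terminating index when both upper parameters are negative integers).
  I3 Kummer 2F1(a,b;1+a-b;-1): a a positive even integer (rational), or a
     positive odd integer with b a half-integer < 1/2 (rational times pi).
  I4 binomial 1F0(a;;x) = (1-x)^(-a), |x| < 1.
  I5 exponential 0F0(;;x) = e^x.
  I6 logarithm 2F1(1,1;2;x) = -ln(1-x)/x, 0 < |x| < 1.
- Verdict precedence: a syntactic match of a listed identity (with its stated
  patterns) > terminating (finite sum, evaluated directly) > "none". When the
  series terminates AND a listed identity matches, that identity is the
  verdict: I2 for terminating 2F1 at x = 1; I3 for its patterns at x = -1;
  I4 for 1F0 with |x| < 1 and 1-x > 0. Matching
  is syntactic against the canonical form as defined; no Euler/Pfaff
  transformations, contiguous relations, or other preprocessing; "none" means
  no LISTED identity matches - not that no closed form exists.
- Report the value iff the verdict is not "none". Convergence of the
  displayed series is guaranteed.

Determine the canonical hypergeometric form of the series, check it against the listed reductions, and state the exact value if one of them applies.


The series (x = \frac{1}{2}) is 1F0: upper {-\frac{7}{2}}, lower {-}, prefactor -\frac{1}{4}. Verdict: this is the I4 binomial reduction (the 1F0 binomial series: exponent 7/2, x = \frac{1}{2}). Hence: \left(-\frac{1}{4}\right) \cdot \left(\frac{1}{2}\right)^{\frac{7}{2}}.

Key step: with t_0 = -\frac{1}{4}, cancel k^2 + 1 from the displayed ratio first; then C = -1/4, x = 1/2.
Step ratio: r(k) = \frac{1}{2} * (k-\frac{7}{2}) / [(k+1)] - rational; roots negated = parameters, x = \frac{1}{2}, C = -\frac{1}{4}.


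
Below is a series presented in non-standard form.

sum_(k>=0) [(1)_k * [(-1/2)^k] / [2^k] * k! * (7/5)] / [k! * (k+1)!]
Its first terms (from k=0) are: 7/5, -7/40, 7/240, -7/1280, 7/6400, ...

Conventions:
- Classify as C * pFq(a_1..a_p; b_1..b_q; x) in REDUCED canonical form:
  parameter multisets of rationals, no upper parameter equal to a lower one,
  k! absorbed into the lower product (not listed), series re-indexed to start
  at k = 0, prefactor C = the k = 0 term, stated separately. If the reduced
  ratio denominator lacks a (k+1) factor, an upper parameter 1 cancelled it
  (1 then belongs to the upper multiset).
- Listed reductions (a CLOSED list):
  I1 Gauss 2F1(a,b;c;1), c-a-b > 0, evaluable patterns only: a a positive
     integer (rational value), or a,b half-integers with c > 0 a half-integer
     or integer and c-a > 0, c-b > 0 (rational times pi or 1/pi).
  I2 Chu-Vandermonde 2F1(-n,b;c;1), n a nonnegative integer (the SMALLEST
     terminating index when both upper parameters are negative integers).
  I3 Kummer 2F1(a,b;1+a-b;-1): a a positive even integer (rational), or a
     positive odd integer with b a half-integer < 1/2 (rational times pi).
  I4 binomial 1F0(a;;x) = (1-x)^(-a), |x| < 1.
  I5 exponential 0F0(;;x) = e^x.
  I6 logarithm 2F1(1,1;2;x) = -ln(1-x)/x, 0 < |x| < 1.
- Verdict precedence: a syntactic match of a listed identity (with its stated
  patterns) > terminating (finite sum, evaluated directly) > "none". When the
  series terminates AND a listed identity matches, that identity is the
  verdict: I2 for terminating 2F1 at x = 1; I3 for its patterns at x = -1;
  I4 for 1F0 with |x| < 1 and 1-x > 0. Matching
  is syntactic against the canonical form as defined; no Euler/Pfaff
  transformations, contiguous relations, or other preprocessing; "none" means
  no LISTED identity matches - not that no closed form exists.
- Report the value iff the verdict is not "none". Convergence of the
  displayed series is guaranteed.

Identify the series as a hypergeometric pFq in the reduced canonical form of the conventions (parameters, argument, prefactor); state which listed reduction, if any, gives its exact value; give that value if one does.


Key step: with t_0 = 7/5, the denominator's factorial ratio (C = 7/5) is a lower Pochhammer.
Adjacent-term ratio: r(k) = (-1/4) * (k+1) (k+1) / [(k+2) (k+1)] - rational in k. x = (-1/4); t_0 = 7/5; negate the roots.

Canonical form: C = 7/5 times 2F1 with upper {1, 1}, lower {2}, x = -1/4. Verdict: the I6 logarithm reduction fires (the logarithm: parameters (1,1;2), x = -1/4). Hence: (28/5) * ln(5/4).


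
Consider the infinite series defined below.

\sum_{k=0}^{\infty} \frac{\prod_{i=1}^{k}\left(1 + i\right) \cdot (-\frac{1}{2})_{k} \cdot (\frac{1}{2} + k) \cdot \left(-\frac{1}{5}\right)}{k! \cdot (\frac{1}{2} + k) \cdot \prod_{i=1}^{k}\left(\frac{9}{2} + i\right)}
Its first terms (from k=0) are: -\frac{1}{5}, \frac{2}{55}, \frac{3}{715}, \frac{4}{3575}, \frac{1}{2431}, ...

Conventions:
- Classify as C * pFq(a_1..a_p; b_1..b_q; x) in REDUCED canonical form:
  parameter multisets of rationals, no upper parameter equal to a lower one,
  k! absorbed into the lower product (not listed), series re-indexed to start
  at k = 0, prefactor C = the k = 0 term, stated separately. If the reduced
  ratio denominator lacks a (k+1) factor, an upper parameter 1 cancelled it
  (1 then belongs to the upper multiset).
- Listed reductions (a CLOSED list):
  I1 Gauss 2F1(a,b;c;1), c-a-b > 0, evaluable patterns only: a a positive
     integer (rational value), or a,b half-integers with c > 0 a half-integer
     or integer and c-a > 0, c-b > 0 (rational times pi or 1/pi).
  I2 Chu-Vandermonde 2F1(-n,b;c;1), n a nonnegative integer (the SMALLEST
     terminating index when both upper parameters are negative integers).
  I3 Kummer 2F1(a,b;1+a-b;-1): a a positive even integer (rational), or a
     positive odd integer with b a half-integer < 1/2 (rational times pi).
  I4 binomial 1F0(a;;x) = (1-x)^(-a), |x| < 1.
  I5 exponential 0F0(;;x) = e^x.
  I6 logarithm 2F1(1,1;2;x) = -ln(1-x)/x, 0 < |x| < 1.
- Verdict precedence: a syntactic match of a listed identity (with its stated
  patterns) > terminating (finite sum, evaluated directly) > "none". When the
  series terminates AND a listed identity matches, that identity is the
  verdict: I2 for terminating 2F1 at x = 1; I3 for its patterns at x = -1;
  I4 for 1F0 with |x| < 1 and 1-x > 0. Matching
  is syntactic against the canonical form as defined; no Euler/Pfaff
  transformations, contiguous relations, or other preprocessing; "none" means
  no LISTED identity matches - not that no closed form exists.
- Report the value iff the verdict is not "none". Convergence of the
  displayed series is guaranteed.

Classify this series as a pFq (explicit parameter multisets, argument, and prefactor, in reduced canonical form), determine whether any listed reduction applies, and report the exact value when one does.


First insight: t_0 being -\frac{1}{5}, the lower running product (C = -1/5) is a rising factorial.
Consecutive-term ratio: r(k) = 1 * (k-\frac{1}{2}) (k+2) / [(k+\frac{11}{2}) (k+1)] - rational; roots negated = parameters, x = 1, C = -\frac{1}{5}.

Prefactor -\frac{1}{5}, argument 1: 2F1 with upper {-\frac{1}{2}, 2} over lower {\frac{11}{2}}. Verdict: this is Gauss's theorem (I1) (x = 1: the Gamma ratio telescopes since c-a-b = 4 > 0 and a = 2 in Z>0). Exact value: -\frac{63}{400}.


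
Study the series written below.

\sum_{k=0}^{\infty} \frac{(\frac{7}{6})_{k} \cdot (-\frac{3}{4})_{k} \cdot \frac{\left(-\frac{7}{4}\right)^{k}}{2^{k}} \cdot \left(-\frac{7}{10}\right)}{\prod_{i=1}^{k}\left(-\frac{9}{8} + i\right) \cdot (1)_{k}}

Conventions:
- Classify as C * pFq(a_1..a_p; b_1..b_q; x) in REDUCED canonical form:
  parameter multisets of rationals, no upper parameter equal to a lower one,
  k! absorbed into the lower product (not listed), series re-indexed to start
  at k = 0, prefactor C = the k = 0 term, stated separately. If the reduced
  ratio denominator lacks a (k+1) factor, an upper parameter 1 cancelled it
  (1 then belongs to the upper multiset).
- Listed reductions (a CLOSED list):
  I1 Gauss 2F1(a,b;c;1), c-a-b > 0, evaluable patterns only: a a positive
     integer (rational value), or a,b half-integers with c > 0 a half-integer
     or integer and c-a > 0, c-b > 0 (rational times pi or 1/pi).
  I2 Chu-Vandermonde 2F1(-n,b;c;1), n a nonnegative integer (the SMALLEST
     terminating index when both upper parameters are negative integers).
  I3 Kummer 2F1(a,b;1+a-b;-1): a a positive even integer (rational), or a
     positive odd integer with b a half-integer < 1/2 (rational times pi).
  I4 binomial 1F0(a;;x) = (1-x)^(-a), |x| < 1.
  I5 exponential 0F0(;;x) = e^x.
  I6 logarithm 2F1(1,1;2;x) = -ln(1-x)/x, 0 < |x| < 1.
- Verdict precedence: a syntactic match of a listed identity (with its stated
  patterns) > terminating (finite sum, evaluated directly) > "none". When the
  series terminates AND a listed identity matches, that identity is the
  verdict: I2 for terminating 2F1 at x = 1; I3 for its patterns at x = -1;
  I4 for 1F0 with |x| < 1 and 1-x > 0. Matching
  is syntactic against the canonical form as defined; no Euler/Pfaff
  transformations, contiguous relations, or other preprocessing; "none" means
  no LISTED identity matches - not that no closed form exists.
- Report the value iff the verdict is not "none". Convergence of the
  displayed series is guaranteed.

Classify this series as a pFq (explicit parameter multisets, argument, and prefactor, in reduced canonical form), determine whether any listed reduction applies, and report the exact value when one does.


Prefactor -\frac{7}{10}, argument -\frac{7}{8}: 2F1 with upper {-\frac{3}{4}, \frac{7}{6}} over lower {-\frac{1}{8}}. Verdict: none here - no I1-I6 shape fits x = -\frac{7}{8} with lower {-\frac{1}{8}}.

Key observation: x = -\frac{7}{8} and the lower running product (prefactor -7/10) is a rising factorial.
Step ratio: r(k) = -\frac{7}{8} * (k-\frac{3}{4}) (k+\frac{7}{6}) / [(k-\frac{1}{8}) (k+1)] ; factor over Q: parameters, x = -\frac{7}{8}, and C = -\frac{7}{10}.


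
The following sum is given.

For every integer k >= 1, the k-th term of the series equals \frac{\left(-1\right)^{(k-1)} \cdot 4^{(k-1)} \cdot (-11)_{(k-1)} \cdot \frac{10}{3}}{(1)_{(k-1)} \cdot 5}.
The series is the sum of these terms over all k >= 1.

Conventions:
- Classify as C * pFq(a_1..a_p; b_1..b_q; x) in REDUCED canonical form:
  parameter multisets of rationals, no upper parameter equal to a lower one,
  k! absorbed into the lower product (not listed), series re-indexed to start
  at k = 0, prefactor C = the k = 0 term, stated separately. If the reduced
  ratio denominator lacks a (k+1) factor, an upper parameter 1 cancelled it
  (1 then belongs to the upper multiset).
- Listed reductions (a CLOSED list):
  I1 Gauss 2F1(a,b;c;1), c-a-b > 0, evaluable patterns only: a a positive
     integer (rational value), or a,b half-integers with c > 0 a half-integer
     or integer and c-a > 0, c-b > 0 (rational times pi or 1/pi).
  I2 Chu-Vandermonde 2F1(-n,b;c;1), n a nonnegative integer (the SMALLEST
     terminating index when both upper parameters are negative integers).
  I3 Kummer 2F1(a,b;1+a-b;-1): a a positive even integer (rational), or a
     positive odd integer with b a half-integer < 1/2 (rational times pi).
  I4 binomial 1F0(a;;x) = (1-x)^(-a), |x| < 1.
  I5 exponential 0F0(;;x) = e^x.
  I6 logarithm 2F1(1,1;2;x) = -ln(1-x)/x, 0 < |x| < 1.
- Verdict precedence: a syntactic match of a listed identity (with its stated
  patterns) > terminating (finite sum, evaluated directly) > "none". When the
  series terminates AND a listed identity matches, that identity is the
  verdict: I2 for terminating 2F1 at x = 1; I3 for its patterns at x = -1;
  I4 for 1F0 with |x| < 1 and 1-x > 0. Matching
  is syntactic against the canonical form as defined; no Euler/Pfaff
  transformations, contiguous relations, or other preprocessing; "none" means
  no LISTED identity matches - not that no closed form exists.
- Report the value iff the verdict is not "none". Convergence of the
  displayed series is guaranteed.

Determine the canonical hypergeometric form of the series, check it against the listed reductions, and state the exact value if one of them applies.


x = -4 here; the reduced form reads 1F0, upper {-11}, lower {-}, C = \frac{2}{3}. Verdict: terminating - the sum ends at index 11 because -11 is a negative integer; exact evaluation follows. Hence: \frac{97656250}{3}.

Key step: t_0 = \frac{2}{3} here, and the (-1)^k factor (C = 2/3) folds into the argument's sign.
Adjacent-term ratio: r(k) = -4 * (k-11) / [(k+1)] - poly over poly, x = -4 from leading terms; C = \frac{2}{3} at k = 0.


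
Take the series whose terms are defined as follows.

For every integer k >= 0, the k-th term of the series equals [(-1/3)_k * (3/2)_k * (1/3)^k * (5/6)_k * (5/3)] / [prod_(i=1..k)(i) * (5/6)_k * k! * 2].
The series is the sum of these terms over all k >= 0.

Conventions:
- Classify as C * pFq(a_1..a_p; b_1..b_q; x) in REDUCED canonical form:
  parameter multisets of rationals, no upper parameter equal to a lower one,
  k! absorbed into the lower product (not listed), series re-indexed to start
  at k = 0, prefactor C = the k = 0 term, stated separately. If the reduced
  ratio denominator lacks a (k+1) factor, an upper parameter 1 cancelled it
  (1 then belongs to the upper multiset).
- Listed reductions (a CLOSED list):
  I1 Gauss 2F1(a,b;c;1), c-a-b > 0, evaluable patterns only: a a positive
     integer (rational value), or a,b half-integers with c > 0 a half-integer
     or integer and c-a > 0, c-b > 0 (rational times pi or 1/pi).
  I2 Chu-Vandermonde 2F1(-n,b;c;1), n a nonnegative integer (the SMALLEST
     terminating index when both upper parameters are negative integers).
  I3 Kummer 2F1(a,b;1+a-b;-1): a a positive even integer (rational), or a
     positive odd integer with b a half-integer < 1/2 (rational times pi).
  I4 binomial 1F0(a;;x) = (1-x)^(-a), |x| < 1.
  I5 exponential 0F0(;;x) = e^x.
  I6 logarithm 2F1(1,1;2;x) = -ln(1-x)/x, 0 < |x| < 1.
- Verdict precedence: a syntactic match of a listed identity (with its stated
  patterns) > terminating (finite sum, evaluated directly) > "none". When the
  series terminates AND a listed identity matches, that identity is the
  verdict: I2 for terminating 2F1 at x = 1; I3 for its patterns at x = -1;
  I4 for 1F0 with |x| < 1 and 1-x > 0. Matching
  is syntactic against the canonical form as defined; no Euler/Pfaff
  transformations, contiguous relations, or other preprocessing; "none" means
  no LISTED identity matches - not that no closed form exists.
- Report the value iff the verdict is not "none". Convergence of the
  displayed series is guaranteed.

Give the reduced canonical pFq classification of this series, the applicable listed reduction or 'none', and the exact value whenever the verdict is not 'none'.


x = 1/3 here; the reduced form reads 2F1, upper {-1/3, 3/2}, lower {1}, C = 5/6. Verdict: none - this 2F1 at x = 1/3 matches no listed pattern, and upper {-1/3, 3/2} holds no stopper.

The tell: x = (1/3) and the constant factors (C = 5/6) combine into one prefactor.
Consecutive-term ratio: r(k) = (1/3) * (k-1/3) (k+3/2) / [(k+1) (k+1)] - rational in k. x = (1/3); t_0 = 5/6; negate the roots.


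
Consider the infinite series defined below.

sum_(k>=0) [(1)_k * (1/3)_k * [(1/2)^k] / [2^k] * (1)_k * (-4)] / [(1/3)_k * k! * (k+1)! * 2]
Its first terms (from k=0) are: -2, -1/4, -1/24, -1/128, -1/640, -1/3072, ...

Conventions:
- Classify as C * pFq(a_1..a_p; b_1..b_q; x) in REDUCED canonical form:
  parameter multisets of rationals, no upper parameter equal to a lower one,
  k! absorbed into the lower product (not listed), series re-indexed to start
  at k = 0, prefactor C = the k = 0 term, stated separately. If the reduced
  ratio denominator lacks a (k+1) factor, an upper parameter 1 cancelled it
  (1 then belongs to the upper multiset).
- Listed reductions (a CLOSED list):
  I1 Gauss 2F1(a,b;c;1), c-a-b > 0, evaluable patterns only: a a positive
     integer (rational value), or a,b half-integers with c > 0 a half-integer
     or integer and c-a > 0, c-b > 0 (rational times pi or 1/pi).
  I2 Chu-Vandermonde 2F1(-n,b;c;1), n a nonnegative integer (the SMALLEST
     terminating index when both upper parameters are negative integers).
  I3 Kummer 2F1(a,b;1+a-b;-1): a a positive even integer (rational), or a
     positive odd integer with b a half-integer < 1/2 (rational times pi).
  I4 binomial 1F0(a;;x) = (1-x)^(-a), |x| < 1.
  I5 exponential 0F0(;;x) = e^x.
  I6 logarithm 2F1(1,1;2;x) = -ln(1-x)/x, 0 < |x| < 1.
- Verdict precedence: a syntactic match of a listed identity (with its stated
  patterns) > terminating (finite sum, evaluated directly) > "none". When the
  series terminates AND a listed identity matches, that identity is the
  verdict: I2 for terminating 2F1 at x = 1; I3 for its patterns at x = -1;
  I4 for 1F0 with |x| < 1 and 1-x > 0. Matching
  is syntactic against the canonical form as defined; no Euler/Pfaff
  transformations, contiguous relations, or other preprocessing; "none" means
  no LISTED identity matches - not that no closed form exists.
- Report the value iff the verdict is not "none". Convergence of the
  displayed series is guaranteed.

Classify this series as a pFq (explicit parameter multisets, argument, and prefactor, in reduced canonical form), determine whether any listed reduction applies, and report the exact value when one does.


At argument 1/4: a 2F1 with upper {1, 1}, lower {2}, scaled by C = -2. Verdict (x = 1/4): the logarithmic series (I6) applies (the logarithm: parameters (1,1;2), x = 1/4). Value: 8 * ln(3/4).

The tell: t_0 being -2, the two k-th powers (C = -2, x = 1/4) combine into one argument.
Step ratio: r(k) = (1/4) * (k+1) (k+1) / [(k+2) (k+1)] ; factor over Q: parameters, x = (1/4), and C = -2.


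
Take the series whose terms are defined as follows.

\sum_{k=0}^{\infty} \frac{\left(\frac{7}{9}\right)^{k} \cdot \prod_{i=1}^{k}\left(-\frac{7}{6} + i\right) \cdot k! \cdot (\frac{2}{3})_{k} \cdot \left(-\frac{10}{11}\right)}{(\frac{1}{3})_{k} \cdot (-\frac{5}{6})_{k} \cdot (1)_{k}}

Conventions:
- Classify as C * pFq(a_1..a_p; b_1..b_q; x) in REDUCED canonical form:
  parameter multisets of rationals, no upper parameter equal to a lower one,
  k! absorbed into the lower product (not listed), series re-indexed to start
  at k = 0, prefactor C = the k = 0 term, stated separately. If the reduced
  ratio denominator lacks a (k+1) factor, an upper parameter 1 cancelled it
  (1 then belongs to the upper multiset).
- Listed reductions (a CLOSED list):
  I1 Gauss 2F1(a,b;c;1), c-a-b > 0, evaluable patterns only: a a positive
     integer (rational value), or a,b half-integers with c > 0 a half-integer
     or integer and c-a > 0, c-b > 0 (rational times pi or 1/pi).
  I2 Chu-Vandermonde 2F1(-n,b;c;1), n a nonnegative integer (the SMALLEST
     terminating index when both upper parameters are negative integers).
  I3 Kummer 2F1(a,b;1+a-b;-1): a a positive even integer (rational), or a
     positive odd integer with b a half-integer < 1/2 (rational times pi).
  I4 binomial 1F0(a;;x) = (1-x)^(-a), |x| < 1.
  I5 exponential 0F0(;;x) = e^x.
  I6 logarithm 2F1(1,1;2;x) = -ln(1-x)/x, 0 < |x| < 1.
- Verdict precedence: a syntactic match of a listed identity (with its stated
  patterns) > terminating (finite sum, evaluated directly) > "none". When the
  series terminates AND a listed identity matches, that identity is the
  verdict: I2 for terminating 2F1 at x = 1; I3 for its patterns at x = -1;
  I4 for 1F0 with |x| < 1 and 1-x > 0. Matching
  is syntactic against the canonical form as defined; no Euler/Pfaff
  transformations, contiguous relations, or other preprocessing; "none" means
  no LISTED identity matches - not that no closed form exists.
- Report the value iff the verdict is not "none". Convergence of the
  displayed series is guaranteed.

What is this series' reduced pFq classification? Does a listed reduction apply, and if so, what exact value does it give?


x = \frac{7}{9} here; the reduced form reads 3F2, upper {-\frac{1}{6}, \frac{2}{3}, 1}, lower {-\frac{5}{6}, \frac{1}{3}}, C = -\frac{10}{11}. Verdict: no listed reduction: x = \frac{7}{9} and upper {-\frac{1}{6}, \frac{2}{3}, 1} fail every I1-I6 pattern.

Key step: t_0 being -\frac{10}{11}, (1)_k (prefactor -10/11) is k! itself.
Step ratio: r(k) = \frac{7}{9} * (k-\frac{1}{6}) (k+\frac{2}{3}) (k+1) / [(k-\frac{5}{6}) (k+\frac{1}{3}) (k+1)] - poly over poly, x = \frac{7}{9} from leading terms; C = -\frac{10}{11} at k = 0.


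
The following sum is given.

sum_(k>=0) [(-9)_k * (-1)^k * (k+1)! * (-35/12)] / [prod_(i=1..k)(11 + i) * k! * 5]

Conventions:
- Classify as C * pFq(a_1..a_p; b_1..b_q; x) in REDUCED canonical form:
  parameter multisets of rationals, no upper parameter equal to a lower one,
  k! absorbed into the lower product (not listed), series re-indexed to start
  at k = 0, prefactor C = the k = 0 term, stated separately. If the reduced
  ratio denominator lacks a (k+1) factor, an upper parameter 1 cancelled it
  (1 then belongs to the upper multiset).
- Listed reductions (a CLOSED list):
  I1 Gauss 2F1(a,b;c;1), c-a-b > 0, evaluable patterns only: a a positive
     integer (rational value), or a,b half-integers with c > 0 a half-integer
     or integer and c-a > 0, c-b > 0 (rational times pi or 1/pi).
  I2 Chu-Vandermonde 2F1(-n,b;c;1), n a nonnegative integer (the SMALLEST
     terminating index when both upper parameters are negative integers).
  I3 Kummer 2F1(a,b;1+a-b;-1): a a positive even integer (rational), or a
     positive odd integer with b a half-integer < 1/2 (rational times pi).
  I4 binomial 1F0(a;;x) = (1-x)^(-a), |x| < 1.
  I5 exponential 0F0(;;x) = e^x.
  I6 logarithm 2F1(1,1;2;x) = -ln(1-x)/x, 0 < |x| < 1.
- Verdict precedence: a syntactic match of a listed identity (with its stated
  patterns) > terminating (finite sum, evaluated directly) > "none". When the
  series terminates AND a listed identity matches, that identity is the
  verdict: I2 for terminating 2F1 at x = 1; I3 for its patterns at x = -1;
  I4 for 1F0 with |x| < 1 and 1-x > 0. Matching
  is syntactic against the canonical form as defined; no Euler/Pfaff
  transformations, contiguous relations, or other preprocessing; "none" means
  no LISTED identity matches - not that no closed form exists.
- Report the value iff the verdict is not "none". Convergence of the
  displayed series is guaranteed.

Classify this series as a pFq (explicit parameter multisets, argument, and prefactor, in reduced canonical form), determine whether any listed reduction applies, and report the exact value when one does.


At argument -1: a 2F1 with upper {-9, 2}, lower {12}, scaled by C = -7/12. Verdict: Kummer's theorem (I3) applies (x = -1; c = 12 equals 1+a-b for upper {-9, 2}: listed pattern). Value: -77/24.

Key step: t_0 = -7/12 here, and the constant factors (prefactor -7/12) combine into one prefactor.
Ratio: r(k) = (-1) * (k-9) (k+2) / [(k+12) (k+1)] - rational in k, leading ratio (-1); with t_0 = -7/12, classification follows.


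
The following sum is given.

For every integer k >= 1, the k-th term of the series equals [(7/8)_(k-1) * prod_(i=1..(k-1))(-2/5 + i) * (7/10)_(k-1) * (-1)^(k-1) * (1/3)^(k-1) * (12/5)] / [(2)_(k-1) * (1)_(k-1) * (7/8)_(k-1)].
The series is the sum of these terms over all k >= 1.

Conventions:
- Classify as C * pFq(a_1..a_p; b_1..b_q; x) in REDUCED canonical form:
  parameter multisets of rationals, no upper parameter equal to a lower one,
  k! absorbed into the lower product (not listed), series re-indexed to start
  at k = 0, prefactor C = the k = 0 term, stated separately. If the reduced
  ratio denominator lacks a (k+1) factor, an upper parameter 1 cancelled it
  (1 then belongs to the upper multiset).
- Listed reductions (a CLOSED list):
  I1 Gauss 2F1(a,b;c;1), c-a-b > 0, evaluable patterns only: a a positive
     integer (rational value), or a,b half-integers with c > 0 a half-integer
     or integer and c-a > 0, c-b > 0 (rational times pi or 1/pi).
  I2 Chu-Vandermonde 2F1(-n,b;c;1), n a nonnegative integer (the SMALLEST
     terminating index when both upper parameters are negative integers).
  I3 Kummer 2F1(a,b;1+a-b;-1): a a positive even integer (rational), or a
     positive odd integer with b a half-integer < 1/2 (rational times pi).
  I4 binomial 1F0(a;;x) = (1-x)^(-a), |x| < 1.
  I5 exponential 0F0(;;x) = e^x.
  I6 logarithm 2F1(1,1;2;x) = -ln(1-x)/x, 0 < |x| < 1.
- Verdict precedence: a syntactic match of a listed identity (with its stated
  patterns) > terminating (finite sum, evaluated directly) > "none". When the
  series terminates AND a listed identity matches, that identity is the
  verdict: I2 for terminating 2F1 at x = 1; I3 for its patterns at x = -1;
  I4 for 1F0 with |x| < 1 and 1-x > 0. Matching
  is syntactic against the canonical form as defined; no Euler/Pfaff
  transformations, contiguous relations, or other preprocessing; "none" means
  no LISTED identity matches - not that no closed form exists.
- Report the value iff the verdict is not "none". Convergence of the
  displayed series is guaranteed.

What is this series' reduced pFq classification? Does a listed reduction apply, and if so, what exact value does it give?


Reduced: x = -1/3, 2F1, upper = {3/5, 7/10}, lower = {2}, C = 12/5. Verdict: no listed reduction: x = -1/3 and upper {3/5, 7/10} fail every I1-I6 pattern.

The tell: x = (-1/3) and the (-1)^k factor (prefactor 12/5) folds into the argument's sign.
Consecutive-term ratio: r(k) = (-1/3) * (k+3/5) (k+7/10) / [(k+2) (k+1)] - rational in k. x = (-1/3); t_0 = 12/5; negate the roots.


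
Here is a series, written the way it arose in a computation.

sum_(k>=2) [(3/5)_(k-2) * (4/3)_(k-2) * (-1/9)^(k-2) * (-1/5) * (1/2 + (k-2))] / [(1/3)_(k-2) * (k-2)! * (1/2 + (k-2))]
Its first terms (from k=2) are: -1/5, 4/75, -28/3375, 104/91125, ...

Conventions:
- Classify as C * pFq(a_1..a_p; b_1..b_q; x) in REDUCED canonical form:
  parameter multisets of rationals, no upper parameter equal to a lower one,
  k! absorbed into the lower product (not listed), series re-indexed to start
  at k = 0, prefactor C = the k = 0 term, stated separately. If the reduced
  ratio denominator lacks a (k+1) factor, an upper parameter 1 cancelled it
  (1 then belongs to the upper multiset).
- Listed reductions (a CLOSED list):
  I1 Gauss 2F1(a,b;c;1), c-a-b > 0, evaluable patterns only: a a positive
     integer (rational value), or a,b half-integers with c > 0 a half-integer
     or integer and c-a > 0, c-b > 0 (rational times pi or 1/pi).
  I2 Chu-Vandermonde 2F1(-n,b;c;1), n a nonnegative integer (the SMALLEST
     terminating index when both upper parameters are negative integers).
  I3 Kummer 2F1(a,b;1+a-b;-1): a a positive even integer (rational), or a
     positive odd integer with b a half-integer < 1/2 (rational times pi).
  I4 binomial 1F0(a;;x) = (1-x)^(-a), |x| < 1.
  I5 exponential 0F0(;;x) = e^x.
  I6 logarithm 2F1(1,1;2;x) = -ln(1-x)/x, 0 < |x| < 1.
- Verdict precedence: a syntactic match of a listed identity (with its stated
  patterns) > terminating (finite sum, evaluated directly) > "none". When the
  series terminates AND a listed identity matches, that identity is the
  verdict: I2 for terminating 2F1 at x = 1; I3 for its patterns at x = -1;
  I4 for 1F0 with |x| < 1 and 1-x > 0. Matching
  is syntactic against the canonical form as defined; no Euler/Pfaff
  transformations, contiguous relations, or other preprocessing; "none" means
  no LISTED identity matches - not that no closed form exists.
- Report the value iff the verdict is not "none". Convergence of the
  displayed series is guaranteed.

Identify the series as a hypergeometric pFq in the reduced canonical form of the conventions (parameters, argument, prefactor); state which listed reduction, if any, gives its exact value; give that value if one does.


Canonical form: C = -1/5 times 2F1 with upper {3/5, 4/3}, lower {1/3}, x = -1/9. Verdict: none here - no I1-I6 shape fits x = -1/9 with lower {1/3}.

Key step: from the first term -1/5: striking the common factor k + 1/2 reduces the term (prefactor -1/5).
Ratio: r(k) = (-1/9) * (k+3/5) (k+4/3) / [(k+1/3) (k+1)] ; factor over Q: parameters, x = (-1/9), and C = -1/5.


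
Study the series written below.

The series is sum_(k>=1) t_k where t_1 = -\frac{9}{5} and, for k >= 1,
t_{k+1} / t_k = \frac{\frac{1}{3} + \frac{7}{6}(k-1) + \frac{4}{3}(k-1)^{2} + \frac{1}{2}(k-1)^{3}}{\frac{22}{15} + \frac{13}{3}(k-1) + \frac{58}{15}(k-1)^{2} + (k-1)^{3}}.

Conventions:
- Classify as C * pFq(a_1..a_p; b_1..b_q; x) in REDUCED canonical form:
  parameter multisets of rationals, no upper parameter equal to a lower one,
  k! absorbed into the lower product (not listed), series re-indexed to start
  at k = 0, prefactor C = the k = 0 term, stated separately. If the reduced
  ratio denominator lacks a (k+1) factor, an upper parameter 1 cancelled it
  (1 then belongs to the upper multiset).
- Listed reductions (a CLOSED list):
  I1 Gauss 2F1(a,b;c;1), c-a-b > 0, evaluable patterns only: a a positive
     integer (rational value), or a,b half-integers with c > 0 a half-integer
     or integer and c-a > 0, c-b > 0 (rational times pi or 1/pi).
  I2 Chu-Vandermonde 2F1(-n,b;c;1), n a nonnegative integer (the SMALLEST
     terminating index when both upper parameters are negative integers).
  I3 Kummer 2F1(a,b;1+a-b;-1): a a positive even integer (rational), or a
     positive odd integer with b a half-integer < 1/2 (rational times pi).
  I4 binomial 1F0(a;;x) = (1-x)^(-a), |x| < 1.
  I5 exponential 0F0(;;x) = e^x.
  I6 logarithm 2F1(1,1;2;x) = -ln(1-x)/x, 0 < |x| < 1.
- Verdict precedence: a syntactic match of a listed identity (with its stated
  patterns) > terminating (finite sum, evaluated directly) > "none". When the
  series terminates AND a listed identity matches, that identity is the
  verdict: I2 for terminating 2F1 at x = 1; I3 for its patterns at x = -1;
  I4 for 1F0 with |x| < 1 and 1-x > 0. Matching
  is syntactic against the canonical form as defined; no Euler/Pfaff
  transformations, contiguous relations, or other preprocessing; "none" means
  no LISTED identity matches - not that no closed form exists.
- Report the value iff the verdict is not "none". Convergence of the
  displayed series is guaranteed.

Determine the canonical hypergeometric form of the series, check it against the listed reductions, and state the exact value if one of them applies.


The tell: x = \frac{1}{2} and cancel k + 2/3 from the displayed ratio first; then C = -9/5.
Term ratio: r(k) = \frac{1}{2} * (k+1) (k+1) / [(k+\frac{11}{5}) (k+1)] - rational in k, leading ratio \frac{1}{2}; with t_0 = -\frac{9}{5}, classification follows.

This is -\frac{9}{5} * 2F1(1, 1; \frac{11}{5}; \frac{1}{2}) in reduced canonical form. Verdict: none - at argument \frac{1}{2} the multisets {1, 1} ; {\frac{11}{5}} match no listed identity.


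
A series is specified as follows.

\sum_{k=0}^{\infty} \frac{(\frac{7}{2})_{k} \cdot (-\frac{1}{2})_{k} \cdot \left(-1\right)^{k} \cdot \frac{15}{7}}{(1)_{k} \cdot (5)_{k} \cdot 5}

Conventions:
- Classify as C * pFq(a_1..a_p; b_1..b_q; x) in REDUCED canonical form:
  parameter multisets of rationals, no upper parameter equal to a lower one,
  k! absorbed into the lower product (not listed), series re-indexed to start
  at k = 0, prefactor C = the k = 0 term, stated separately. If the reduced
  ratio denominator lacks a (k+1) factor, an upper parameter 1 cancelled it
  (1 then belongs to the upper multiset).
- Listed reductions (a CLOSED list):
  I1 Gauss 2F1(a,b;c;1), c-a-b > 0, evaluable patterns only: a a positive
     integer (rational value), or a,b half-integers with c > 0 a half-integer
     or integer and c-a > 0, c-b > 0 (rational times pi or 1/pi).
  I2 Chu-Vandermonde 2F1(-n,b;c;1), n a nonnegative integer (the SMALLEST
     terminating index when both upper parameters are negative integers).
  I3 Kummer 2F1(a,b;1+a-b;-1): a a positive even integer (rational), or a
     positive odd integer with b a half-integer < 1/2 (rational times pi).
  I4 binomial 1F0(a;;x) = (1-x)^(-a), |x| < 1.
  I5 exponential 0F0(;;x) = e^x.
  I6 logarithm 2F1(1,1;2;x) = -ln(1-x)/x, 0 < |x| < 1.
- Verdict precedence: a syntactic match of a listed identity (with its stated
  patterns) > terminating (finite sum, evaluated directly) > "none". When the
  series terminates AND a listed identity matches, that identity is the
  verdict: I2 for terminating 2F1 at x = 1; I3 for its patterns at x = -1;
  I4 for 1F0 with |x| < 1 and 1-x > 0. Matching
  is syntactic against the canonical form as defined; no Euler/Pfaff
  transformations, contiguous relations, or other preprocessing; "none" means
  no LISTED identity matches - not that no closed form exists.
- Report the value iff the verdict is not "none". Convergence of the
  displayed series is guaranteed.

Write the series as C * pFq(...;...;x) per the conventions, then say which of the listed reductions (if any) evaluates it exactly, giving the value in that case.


Prefactor \frac{3}{7}, argument -1: 2F1 with upper {-\frac{1}{2}, \frac{7}{2}} over lower {5}. Verdict: none. No listed pattern accepts 2F1(-\frac{1}{2}, \frac{7}{2}; 5; -1).

First insight: t_0 being \frac{3}{7}, (1)_k (C = 3/7, x = -1) is k! itself.
Term ratio: r(k) = -1 * (k-\frac{1}{2}) (k+\frac{7}{2}) / [(k+5) (k+1)] - rational in k, leading ratio -1; with t_0 = \frac{3}{7}, classification follows.


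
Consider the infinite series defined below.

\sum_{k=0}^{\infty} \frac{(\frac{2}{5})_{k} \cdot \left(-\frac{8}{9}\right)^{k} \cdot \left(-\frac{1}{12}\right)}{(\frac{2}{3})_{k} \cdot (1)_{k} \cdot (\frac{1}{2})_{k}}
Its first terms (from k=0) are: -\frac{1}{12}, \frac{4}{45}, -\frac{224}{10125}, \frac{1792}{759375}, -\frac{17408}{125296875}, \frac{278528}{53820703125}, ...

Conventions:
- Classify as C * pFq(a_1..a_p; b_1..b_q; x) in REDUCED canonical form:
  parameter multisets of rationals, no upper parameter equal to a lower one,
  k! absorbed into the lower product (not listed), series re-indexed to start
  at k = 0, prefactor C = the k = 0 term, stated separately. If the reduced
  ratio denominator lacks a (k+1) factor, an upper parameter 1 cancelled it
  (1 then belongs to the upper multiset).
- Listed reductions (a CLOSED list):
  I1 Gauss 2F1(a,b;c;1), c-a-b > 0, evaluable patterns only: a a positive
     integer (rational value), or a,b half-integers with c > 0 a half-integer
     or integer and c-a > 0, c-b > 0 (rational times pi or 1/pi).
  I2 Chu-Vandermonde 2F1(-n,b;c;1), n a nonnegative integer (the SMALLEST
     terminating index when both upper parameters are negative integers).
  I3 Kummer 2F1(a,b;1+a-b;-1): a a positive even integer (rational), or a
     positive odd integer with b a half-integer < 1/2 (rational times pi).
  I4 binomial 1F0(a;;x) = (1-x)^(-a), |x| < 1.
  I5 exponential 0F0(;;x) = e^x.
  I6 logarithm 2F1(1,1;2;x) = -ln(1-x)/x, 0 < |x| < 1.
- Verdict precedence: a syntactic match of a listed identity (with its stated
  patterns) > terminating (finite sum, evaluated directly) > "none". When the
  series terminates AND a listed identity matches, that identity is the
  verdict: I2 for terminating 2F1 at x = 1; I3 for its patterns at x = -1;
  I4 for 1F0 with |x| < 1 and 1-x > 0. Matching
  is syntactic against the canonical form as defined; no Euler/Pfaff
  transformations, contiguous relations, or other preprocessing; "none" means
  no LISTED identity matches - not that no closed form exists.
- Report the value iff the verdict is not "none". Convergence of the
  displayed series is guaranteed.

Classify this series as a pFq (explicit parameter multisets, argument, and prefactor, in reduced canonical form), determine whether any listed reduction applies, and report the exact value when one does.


Classification (C = -\frac{1}{12}): 1F2 with upper {\frac{2}{5}}, lower {\frac{1}{2}, \frac{2}{3}}, argument x = -\frac{8}{9}. Verdict: none here - no I1-I6 shape fits x = -\frac{8}{9} with lower {\frac{1}{2}, \frac{2}{3}}.

The tell: t_0 = -\frac{1}{12} here, and (1)_k (C = -1/12) is k! itself.
Adjacent-term ratio: r(k) = -\frac{8}{9} * (k+\frac{2}{5}) / [(k+\frac{1}{2}) (k+\frac{2}{3}) (k+1)] - rational in k, leading ratio -\frac{8}{9}; with t_0 = -\frac{1}{12}, classification follows.
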